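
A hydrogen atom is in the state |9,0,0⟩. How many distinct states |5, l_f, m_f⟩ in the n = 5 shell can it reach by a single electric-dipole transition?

3

E1 requires Δl = ±1, so l_f ∈ {-1, 1}; with 0 ≤ l_f ≤ n_f−1 = 4, the allowed l_f values are {1}.
For l_f = 1: m_f ∈ {m_i−1, m_i, m_i+1} ∩ [−1, 1] = {-1, 0, 1} → 3 states.
Total: 3.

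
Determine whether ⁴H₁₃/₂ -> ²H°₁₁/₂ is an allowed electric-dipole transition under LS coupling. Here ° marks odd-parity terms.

forbidden

Initial level: S=3/2, L=5, J=13/2, parity even. Final level: S=1/2, L=5, J=11/2, parity odd.
Parity must change: even → odd — ok.
ΔS = 0: S: 3/2 → 1/2 — fails.
ΔL = 0, ±1 (not L=0↔0): L: 5 → 5, ΔL = +0 — ok.
ΔJ = 0, ±1 (not J=0↔0): J: 13/2 → 11/2, ΔJ = -1 — ok.
Rule(s) violated: ΔS.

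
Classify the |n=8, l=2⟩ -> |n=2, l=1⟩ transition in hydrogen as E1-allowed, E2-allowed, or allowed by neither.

Δl = 1 − 2 = -1; l_i + l_f = 3.
E1 (Δl = ±1): satisfied.
E2 (Δl = 0,±2, l_i+l_f ≥ 2): not satisfied.

E1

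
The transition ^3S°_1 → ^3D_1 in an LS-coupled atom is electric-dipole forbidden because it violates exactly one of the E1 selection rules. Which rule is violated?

Parity must change: odd → even — ok.
ΔS = 0: S: 1 → 1 — ok.
ΔL = 0, ±1 (not L=0↔0): L: 0 → 2, ΔL = +2 — fails.
ΔJ = 0, ±1 (not J=0↔0): J: 1 → 1, ΔJ = +0 — ok.

the ΔL = 0, ±1 rule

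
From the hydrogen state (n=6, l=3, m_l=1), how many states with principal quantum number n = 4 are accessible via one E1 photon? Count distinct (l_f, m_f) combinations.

3

E1 requires Δl = ±1, so l_f ∈ {2, 4}; with 0 ≤ l_f ≤ n_f−1 = 3, the allowed l_f values are {2}.
For l_f = 2: m_f ∈ {m_i−1, m_i, m_i+1} ∩ [−2, 2] = {0, 1, 2} → 3 states.
Total: 3.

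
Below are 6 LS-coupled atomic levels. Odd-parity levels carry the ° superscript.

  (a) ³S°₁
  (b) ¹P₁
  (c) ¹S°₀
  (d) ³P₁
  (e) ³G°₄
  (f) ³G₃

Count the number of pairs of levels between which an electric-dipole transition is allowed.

(a)–(b): forbidden (ΔS).
(a)–(c): forbidden (parity, ΔS, ΔL).
(a)–(d): allowed.
(a)–(e): forbidden (parity, ΔL, ΔJ).
(a)–(f): forbidden (ΔL, ΔJ).
(b)–(c): allowed.
(b)–(d): forbidden (parity, ΔS).
(b)–(e): forbidden (ΔS, ΔL, ΔJ).
(b)–(f): forbidden (parity, ΔS, ΔL, ΔJ).
(c)–(d): forbidden (ΔS).
(c)–(e): forbidden (parity, ΔS, ΔL, ΔJ).
(c)–(f): forbidden (ΔS, ΔL, ΔJ).
(d)–(e): forbidden (ΔL, ΔJ).
(d)–(f): forbidden (parity, ΔL, ΔJ).
(e)–(f): allowed.
Allowed pairs: 3 of 15.

3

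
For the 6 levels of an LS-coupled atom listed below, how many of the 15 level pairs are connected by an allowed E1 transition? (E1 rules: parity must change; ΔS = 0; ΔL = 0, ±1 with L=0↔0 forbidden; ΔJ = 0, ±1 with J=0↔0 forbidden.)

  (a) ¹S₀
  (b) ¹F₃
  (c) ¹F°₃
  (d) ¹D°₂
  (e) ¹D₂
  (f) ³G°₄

(a)–(b): forbidden (parity, ΔL, ΔJ).
(a)–(c): forbidden (ΔL, ΔJ).
(a)–(d): forbidden (ΔL, ΔJ).
(a)–(e): forbidden (parity, ΔL, ΔJ).
(a)–(f): forbidden (ΔS, ΔL, ΔJ).
(b)–(c): allowed.
(b)–(d): allowed.
(b)–(e): forbidden (parity).
(b)–(f): forbidden (ΔS).
(c)–(d): forbidden (parity).
(c)–(e): allowed.
(c)–(f): forbidden (parity, ΔS).
(d)–(e): allowed.
(d)–(f): forbidden (parity, ΔS, ΔL, ΔJ).
(e)–(f): forbidden (ΔS, ΔL, ΔJ).
Allowed pairs: 4 of 15.

4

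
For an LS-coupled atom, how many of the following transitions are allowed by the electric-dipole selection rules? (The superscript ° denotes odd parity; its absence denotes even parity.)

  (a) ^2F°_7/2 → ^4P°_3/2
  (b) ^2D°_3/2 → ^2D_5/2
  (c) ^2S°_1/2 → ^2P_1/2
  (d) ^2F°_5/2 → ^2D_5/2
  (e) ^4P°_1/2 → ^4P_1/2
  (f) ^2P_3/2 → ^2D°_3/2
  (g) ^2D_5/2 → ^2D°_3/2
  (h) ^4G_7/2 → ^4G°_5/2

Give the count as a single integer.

7

(a) forbidden (parity, ΔS, ΔL, ΔJ fail)
(b) allowed
(c) allowed
(d) allowed
(e) allowed
(f) allowed
(g) allowed
(h) allowed
Total allowed: 7 of 8.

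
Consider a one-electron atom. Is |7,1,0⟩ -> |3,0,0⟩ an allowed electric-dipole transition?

allowed

l: 1 → 0 (Δl = -1). Δl = ±1 passes.
m_l: 0 → 0 (Δm_l = +0). |Δm_l| ≤ 1 passes.
All E1 selection rules are satisfied.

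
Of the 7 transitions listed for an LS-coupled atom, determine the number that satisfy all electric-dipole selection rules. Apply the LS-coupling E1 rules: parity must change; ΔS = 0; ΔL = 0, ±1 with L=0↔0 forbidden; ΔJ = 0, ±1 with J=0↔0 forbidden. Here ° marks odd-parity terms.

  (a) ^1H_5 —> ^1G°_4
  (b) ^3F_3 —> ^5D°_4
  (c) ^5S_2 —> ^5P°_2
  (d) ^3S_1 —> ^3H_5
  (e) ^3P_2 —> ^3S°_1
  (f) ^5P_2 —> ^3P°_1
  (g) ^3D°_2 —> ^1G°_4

3

(a) allowed
(b) forbidden (ΔS fails)
(c) allowed
(d) forbidden (parity, ΔL, ΔJ fail)
(e) allowed
(f) forbidden (ΔS fails)
(g) forbidden (parity, ΔS, ΔL, ΔJ fail)
Total allowed: 3 of 7.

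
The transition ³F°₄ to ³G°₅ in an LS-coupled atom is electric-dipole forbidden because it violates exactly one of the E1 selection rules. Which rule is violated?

ΔS = 0: S: 1 → 1 — ✓.
ΔL = 0, ±1 (not L=0↔0): L: 3 → 4, ΔL = +1 — ✓.
ΔJ = 0, ±1 (not J=0↔0): J: 4 → 5, ΔJ = +1 — ✓.
Parity must change: odd → odd — ✗.

parity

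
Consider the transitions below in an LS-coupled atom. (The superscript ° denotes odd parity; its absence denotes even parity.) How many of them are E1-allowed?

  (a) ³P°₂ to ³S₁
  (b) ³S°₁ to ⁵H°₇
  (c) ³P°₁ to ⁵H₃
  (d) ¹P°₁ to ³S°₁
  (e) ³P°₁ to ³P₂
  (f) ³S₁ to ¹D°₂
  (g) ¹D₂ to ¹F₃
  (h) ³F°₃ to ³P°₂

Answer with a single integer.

(a) allowed
(b) forbidden (parity, ΔS, ΔL, ΔJ fail)
(c) forbidden (ΔS, ΔL, ΔJ fail)
(d) forbidden (parity, ΔS fail)
(e) allowed
(f) forbidden (ΔS, ΔL fail)
(g) forbidden (parity fails)
(h) forbidden (parity, ΔL fail)
Total allowed: 2 of 8.

2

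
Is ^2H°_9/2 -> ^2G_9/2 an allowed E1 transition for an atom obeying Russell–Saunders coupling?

Parity must change: odd → even — passes.
ΔS = 0: S: 1/2 → 1/2 — passes.
ΔL = 0, ±1 (not L=0↔0): L: 5 → 4, ΔL = -1 — passes.
ΔJ = 0, ±1 (not J=0↔0): J: 9/2 → 9/2, ΔJ = +0 — passes.
All four E1 rules are satisfied.

allowed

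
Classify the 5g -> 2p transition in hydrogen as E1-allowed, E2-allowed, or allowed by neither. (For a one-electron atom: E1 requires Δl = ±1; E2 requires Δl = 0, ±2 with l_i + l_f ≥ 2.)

Δl = 1 − 4 = -3; l_i + l_f = 5.
E1 (Δl = ±1): not satisfied.
E2 (Δl = 0,±2, l_i+l_f ≥ 2): not satisfied.

neither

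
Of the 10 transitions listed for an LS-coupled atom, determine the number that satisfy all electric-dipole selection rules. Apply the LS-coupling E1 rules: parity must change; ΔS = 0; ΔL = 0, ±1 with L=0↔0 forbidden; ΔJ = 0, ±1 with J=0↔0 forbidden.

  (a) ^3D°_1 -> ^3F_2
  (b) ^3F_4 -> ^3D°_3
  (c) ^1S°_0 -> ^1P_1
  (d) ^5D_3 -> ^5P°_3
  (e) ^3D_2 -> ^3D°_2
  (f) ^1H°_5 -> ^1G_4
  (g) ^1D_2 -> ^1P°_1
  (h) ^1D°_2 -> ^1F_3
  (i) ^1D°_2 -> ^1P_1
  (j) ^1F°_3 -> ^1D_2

10

(a) allowed
(b) allowed
(c) allowed
(d) allowed
(e) allowed
(f) allowed
(g) allowed
(h) allowed
(i) allowed
(j) allowed
Total allowed: 10 of 10.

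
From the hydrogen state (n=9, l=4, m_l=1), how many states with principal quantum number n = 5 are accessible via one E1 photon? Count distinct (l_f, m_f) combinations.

3

E1 requires Δl = ±1, so l_f ∈ {3, 5}; with 0 ≤ l_f ≤ n_f−1 = 4, the allowed l_f values are {3}.
For l_f = 3: m_f ∈ {m_i−1, m_i, m_i+1} ∩ [−3, 3] = {0, 1, 2} → 3 states.
Total: 3.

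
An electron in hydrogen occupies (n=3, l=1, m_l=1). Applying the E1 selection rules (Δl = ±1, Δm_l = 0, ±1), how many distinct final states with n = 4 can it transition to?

4

E1 requires Δl = ±1, so l_f ∈ {0, 2}; with 0 ≤ l_f ≤ n_f−1 = 3, the allowed l_f values are {0, 2}.
For l_f = 0: m_f ∈ {m_i−1, m_i, m_i+1} ∩ [−0, 0] = {0} → 1 state.
For l_f = 2: m_f ∈ {m_i−1, m_i, m_i+1} ∩ [−2, 2] = {0, 1, 2} → 3 states.
Total: 4.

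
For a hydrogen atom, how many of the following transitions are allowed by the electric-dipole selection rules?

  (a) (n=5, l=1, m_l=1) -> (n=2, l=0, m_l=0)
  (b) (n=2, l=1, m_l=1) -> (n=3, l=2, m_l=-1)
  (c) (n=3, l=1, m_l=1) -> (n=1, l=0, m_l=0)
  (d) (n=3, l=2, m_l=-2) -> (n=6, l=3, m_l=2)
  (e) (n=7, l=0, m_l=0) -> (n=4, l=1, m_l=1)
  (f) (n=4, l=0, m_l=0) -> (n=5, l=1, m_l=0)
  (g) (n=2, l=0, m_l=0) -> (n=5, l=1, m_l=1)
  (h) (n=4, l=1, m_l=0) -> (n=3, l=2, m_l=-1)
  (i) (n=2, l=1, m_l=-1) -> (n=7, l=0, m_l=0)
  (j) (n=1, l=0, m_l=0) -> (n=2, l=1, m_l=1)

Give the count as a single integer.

(a) allowed
(b) forbidden — Δm_l = -2 (E1 requires Δm_l = 0, ±1)
(c) allowed
(d) forbidden — Δm_l = +4 (E1 requires Δm_l = 0, ±1)
(e) allowed
(f) allowed
(g) allowed
(h) allowed
(i) allowed
(j) allowed
Total allowed: 8 of 10.

8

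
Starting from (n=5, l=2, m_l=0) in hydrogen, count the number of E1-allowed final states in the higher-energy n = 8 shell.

E1 requires Δl = ±1, so l_f ∈ {1, 3}; with 0 ≤ l_f ≤ n_f−1 = 7, the allowed l_f values are {1, 3}.
For l_f = 1: m_f ∈ {m_i−1, m_i, m_i+1} ∩ [−1, 1] = {-1, 0, 1} → 3 states.
For l_f = 3: m_f ∈ {m_i−1, m_i, m_i+1} ∩ [−3, 3] = {-1, 0, 1} → 3 states.
Total: 6.

6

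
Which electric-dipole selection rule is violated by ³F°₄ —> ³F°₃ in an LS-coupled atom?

parity

Parity must change: odd → odd — ✗.
ΔS = 0: S: 1 → 1 — ✓.
ΔL = 0, ±1 (not L=0↔0): L: 3 → 3, ΔL = +0 — ✓.
ΔJ = 0, ±1 (not J=0↔0): J: 4 → 3, ΔJ = -1 — ✓.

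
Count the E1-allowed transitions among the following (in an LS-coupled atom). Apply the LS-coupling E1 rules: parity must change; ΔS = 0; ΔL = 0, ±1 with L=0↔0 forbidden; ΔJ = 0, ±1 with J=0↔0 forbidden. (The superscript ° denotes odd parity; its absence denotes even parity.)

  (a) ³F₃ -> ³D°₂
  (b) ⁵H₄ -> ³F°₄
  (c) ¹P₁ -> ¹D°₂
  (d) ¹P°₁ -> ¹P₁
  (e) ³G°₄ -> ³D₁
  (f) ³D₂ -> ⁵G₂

(a) allowed
(b) forbidden (ΔS, ΔL fail)
(c) allowed
(d) allowed
(e) forbidden (ΔL, ΔJ fail)
(f) forbidden (parity, ΔS, ΔL fail)
Total allowed: 3 of 6.

3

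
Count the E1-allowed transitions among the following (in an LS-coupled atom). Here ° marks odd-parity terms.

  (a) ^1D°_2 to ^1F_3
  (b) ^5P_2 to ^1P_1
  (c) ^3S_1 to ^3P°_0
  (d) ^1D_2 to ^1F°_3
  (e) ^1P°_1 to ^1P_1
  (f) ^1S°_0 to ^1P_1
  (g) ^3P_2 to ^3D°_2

(a) allowed
(b) forbidden (parity, ΔS fail)
(c) allowed
(d) allowed
(e) allowed
(f) allowed
(g) allowed
Total allowed: 6 of 7.

6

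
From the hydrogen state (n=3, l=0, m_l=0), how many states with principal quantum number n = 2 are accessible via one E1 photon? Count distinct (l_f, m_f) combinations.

3

E1 requires Δl = ±1, so l_f ∈ {-1, 1}; with 0 ≤ l_f ≤ n_f−1 = 1, the allowed l_f values are {1}.
For l_f = 1: m_f ∈ {m_i−1, m_i, m_i+1} ∩ [−1, 1] = {-1, 0, 1} → 3 states.
Total: 3.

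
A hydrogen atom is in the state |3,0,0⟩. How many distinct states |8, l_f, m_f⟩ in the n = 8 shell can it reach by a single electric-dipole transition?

3

E1 requires Δl = ±1, so l_f ∈ {-1, 1}; with 0 ≤ l_f ≤ n_f−1 = 7, the allowed l_f values are {1}.
For l_f = 1: m_f ∈ {m_i−1, m_i, m_i+1} ∩ [−1, 1] = {-1, 0, 1} → 3 states.
Total: 3.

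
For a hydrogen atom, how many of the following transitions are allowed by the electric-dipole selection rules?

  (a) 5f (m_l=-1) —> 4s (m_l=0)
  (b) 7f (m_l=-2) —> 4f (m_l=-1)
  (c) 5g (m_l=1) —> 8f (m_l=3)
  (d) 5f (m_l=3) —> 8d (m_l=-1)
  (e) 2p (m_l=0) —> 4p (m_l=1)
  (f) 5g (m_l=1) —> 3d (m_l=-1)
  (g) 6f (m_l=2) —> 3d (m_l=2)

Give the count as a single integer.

1

(a) forbidden — Δl = -3 (E1 requires Δl = ±1)
(b) forbidden — Δl = +0 (E1 requires Δl = ±1)
(c) forbidden — Δm_l = +2 (E1 requires Δm_l = 0, ±1)
(d) forbidden — Δm_l = -4 (E1 requires Δm_l = 0, ±1)
(e) forbidden — Δl = +0 (E1 requires Δl = ±1)
(f) forbidden — Δl = -2 (E1 requires Δl = ±1); Δm_l = -2 (E1 requires Δm_l = 0, ±1)
(g) allowed
Total allowed: 1 of 7.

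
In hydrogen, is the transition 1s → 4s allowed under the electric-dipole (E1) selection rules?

Initial l = 0, final l = 0, so Δl = +0. E1 requires Δl = ±1: fails.
The transition is electric-dipole forbidden.

forbidden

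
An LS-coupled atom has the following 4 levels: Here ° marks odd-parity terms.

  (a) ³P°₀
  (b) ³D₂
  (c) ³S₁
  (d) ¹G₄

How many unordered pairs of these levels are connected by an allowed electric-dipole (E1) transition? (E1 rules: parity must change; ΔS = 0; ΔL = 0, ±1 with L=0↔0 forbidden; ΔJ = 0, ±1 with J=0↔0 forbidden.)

1

(a)–(b): forbidden (ΔJ).
(a)–(c): allowed.
(a)–(d): forbidden (ΔS, ΔL, ΔJ).
(b)–(c): forbidden (parity, ΔL).
(b)–(d): forbidden (parity, ΔS, ΔL, ΔJ).
(c)–(d): forbidden (parity, ΔS, ΔL, ΔJ).
Allowed pairs: 1 of 6.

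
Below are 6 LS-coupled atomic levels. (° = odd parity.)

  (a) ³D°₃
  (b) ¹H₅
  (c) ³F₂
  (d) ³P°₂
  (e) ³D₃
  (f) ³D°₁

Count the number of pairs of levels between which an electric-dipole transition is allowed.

(a)–(b): forbidden (ΔS, ΔL, ΔJ).
(a)–(c): allowed.
(a)–(d): forbidden (parity).
(a)–(e): allowed.
(a)–(f): forbidden (parity, ΔJ).
(b)–(c): forbidden (parity, ΔS, ΔL, ΔJ).
(b)–(d): forbidden (ΔS, ΔL, ΔJ).
(b)–(e): forbidden (parity, ΔS, ΔL, ΔJ).
(b)–(f): forbidden (ΔS, ΔL, ΔJ).
(c)–(d): forbidden (ΔL).
(c)–(e): forbidden (parity).
(c)–(f): allowed.
(d)–(e): allowed.
(d)–(f): forbidden (parity).
(e)–(f): forbidden (ΔJ).
Allowed pairs: 4 of 15.

4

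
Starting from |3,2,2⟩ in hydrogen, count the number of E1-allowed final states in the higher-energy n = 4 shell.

E1 requires Δl = ±1, so l_f ∈ {1, 3}; with 0 ≤ l_f ≤ n_f−1 = 3, the allowed l_f values are {1, 3}.
For l_f = 1: m_f ∈ {m_i−1, m_i, m_i+1} ∩ [−1, 1] = {1} → 1 state.
For l_f = 3: m_f ∈ {m_i−1, m_i, m_i+1} ∩ [−3, 3] = {1, 2, 3} → 3 states.
Total: 4.

4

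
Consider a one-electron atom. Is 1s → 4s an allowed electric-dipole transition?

forbidden

l: 0 → 0 (Δl = +0). Δl = ±1 ✗.
The transition is electric-dipole forbidden.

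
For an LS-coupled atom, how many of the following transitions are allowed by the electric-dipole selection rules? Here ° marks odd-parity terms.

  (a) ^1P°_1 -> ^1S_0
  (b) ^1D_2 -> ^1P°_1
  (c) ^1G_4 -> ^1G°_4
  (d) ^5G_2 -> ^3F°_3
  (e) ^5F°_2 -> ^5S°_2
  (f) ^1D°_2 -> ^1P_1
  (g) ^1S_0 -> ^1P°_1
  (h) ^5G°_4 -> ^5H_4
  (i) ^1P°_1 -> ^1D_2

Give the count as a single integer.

7

(a) allowed
(b) allowed
(c) allowed
(d) forbidden (ΔS fails)
(e) forbidden (parity, ΔL fail)
(f) allowed
(g) allowed
(h) allowed
(i) allowed
Total allowed: 7 of 9.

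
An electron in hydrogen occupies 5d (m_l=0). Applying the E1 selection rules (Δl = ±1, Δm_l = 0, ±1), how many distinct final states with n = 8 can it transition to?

6

E1 requires Δl = ±1, so l_f ∈ {1, 3}; with 0 ≤ l_f ≤ n_f−1 = 7, the allowed l_f values are {1, 3}.
For l_f = 1: m_f ∈ {m_i−1, m_i, m_i+1} ∩ [−1, 1] = {-1, 0, 1} → 3 states.
For l_f = 3: m_f ∈ {m_i−1, m_i, m_i+1} ∩ [−3, 3] = {-1, 0, 1} → 3 states.
Total: 6.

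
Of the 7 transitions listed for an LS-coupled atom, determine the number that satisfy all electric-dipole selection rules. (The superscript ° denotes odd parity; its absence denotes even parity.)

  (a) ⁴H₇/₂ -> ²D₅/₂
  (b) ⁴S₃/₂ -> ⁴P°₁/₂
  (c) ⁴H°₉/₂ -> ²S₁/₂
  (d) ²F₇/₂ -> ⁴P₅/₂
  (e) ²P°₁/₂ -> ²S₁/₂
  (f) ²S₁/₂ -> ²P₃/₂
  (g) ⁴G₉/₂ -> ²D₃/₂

(a) forbidden (parity, ΔS, ΔL fail)
(b) allowed
(c) forbidden (ΔS, ΔL, ΔJ fail)
(d) forbidden (parity, ΔS, ΔL fail)
(e) allowed
(f) forbidden (parity fails)
(g) forbidden (parity, ΔS, ΔL, ΔJ fail)
Total allowed: 2 of 7.

2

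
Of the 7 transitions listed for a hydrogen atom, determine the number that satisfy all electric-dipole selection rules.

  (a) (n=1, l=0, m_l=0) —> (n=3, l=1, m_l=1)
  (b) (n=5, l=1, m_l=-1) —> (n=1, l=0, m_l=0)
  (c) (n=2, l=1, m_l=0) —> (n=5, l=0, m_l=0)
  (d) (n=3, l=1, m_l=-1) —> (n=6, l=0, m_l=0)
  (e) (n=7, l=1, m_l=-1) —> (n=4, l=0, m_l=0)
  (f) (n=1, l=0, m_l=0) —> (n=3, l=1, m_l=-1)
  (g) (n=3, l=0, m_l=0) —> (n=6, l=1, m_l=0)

(a) allowed
(b) allowed
(c) allowed
(d) allowed
(e) allowed
(f) allowed
(g) allowed
Total allowed: 7 of 7.

7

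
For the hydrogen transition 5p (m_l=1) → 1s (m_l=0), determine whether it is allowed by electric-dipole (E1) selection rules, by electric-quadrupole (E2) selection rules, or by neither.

Δl = 0 − 1 = -1; l_i + l_f = 1.
Δm_l = -1.
E1 (Δl = ±1, |Δm_l| ≤ 1): satisfied.
E2 (Δl = 0,±2, l_i+l_f ≥ 2, |Δm_l| ≤ 2): not satisfied.

E1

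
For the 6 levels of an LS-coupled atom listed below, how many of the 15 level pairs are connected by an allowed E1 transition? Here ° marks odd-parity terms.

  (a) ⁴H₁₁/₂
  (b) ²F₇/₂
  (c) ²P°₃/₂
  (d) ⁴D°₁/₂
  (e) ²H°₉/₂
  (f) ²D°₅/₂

(a)–(b): forbidden (parity, ΔS, ΔL, ΔJ).
(a)–(c): forbidden (ΔS, ΔL, ΔJ).
(a)–(d): forbidden (ΔL, ΔJ).
(a)–(e): forbidden (ΔS).
(a)–(f): forbidden (ΔS, ΔL, ΔJ).
(b)–(c): forbidden (ΔL, ΔJ).
(b)–(d): forbidden (ΔS, ΔJ).
(b)–(e): forbidden (ΔL).
(b)–(f): allowed.
(c)–(d): forbidden (parity, ΔS).
(c)–(e): forbidden (parity, ΔL, ΔJ).
(c)–(f): forbidden (parity).
(d)–(e): forbidden (parity, ΔS, ΔL, ΔJ).
(d)–(f): forbidden (parity, ΔS, ΔJ).
(e)–(f): forbidden (parity, ΔL, ΔJ).
Allowed pairs: 1 of 15.

1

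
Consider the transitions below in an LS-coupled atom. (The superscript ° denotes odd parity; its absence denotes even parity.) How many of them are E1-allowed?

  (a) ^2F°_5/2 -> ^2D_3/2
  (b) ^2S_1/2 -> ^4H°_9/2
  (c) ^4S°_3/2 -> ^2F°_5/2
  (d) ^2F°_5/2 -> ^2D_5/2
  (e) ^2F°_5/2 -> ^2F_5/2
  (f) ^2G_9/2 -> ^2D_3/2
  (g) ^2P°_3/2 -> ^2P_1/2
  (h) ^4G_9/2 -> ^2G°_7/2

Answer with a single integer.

(a) allowed
(b) forbidden (ΔS, ΔL, ΔJ fail)
(c) forbidden (parity, ΔS, ΔL fail)
(d) allowed
(e) allowed
(f) forbidden (parity, ΔL, ΔJ fail)
(g) allowed
(h) forbidden (ΔS fails)
Total allowed: 4 of 8.

4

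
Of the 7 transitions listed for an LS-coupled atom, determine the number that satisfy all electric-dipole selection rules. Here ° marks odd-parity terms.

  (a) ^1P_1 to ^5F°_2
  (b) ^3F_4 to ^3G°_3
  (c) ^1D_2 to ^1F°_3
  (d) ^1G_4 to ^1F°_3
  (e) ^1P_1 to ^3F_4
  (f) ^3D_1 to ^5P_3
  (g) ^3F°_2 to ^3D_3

(a) forbidden (ΔS, ΔL fail)
(b) allowed
(c) allowed
(d) allowed
(e) forbidden (parity, ΔS, ΔL, ΔJ fail)
(f) forbidden (parity, ΔS, ΔJ fail)
(g) allowed
Total allowed: 4 of 7.

4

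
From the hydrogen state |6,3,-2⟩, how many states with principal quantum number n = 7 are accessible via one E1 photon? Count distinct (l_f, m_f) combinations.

5

E1 requires Δl = ±1, so l_f ∈ {2, 4}; with 0 ≤ l_f ≤ n_f−1 = 6, the allowed l_f values are {2, 4}.
For l_f = 2: m_f ∈ {m_i−1, m_i, m_i+1} ∩ [−2, 2] = {-2, -1} → 2 states.
For l_f = 4: m_f ∈ {m_i−1, m_i, m_i+1} ∩ [−4, 4] = {-3, -2, -1} → 3 states.
Total: 5.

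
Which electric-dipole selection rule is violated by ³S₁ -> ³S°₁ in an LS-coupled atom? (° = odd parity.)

Parity must change: even → odd — ✓.
ΔS = 0: S: 1 → 1 — ✓.
ΔL = 0, ±1 (not L=0↔0): L: 0 → 0, ΔL = +0 — ✗.
ΔJ = 0, ±1 (not J=0↔0): J: 1 → 1, ΔJ = +0 — ✓.

the L=0 ↔ L=0 exclusion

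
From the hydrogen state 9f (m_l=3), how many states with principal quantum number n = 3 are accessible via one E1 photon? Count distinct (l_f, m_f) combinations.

E1 requires Δl = ±1, so l_f ∈ {2, 4}; with 0 ≤ l_f ≤ n_f−1 = 2, the allowed l_f values are {2}.
For l_f = 2: m_f ∈ {m_i−1, m_i, m_i+1} ∩ [−2, 2] = {2} → 1 state.
Total: 1.

1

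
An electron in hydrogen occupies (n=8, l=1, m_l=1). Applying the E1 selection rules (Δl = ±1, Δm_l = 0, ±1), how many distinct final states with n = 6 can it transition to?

4

E1 requires Δl = ±1, so l_f ∈ {0, 2}; with 0 ≤ l_f ≤ n_f−1 = 5, the allowed l_f values are {0, 2}.
For l_f = 0: m_f ∈ {m_i−1, m_i, m_i+1} ∩ [−0, 0] = {0} → 1 state.
For l_f = 2: m_f ∈ {m_i−1, m_i, m_i+1} ∩ [−2, 2] = {0, 1, 2} → 3 states.
Total: 4.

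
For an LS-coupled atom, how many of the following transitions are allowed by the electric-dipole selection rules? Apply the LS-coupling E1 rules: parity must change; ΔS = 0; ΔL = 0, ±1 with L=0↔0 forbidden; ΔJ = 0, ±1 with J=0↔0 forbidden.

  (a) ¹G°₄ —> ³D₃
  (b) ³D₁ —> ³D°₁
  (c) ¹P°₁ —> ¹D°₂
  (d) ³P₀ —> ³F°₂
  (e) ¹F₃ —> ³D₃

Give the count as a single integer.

(a) forbidden (ΔS, ΔL fail)
(b) allowed
(c) forbidden (parity fails)
(d) forbidden (ΔL, ΔJ fail)
(e) forbidden (parity, ΔS fail)
Total allowed: 1 of 5.

1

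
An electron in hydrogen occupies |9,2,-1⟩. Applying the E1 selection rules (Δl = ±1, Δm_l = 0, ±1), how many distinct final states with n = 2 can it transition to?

E1 requires Δl = ±1, so l_f ∈ {1, 3}; with 0 ≤ l_f ≤ n_f−1 = 1, the allowed l_f values are {1}.
For l_f = 1: m_f ∈ {m_i−1, m_i, m_i+1} ∩ [−1, 1] = {-1, 0} → 2 states.
Total: 2.

2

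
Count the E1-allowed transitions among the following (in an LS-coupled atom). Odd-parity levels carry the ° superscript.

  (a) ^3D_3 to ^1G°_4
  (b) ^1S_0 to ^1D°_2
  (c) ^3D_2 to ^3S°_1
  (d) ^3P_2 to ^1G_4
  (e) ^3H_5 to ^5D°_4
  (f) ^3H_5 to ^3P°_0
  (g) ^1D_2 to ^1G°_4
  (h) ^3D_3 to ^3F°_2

(a) forbidden (ΔS, ΔL fail)
(b) forbidden (ΔL, ΔJ fail)
(c) forbidden (ΔL fails)
(d) forbidden (parity, ΔS, ΔL, ΔJ fail)
(e) forbidden (ΔS, ΔL fail)
(f) forbidden (ΔL, ΔJ fail)
(g) forbidden (ΔL, ΔJ fail)
(h) allowed
Total allowed: 1 of 8.

1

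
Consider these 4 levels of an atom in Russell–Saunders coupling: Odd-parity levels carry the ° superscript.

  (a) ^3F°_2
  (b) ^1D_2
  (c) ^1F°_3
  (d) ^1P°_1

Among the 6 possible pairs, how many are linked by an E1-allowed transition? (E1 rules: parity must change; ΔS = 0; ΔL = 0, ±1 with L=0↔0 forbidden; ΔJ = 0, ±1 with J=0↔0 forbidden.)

(a)–(b): forbidden (ΔS).
(a)–(c): forbidden (parity, ΔS).
(a)–(d): forbidden (parity, ΔS, ΔL).
(b)–(c): allowed.
(b)–(d): allowed.
(c)–(d): forbidden (parity, ΔL, ΔJ).
Allowed pairs: 2 of 6.

2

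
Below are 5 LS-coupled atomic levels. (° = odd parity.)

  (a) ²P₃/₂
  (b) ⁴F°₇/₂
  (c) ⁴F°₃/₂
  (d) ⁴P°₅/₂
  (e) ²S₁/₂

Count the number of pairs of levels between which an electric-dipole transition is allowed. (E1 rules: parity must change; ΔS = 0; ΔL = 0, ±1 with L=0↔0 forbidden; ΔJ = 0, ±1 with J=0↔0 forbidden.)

0

(a)–(b): forbidden (ΔS, ΔL, ΔJ).
(a)–(c): forbidden (ΔS, ΔL).
(a)–(d): forbidden (ΔS).
(a)–(e): forbidden (parity).
(b)–(c): forbidden (parity, ΔJ).
(b)–(d): forbidden (parity, ΔL).
(b)–(e): forbidden (ΔS, ΔL, ΔJ).
(c)–(d): forbidden (parity, ΔL).
(c)–(e): forbidden (ΔS, ΔL).
(d)–(e): forbidden (ΔS, ΔJ).
Allowed pairs: 0 of 10.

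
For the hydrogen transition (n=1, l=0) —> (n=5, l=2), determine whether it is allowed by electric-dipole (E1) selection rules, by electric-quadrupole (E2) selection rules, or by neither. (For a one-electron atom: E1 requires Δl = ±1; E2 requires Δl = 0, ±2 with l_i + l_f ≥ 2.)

E2

Δl = 2 − 0 = +2; l_i + l_f = 2.
E1 (Δl = ±1): not satisfied.
E2 (Δl = 0,±2, l_i+l_f ≥ 2): satisfied.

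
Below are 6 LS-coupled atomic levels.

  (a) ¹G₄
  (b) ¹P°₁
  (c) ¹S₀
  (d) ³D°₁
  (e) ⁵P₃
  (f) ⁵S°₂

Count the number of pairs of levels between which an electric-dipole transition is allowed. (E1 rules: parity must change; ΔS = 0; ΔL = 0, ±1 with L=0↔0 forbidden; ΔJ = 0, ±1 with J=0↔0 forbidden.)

2

(a)–(b): forbidden (ΔL, ΔJ).
(a)–(c): forbidden (parity, ΔL, ΔJ).
(a)–(d): forbidden (ΔS, ΔL, ΔJ).
(a)–(e): forbidden (parity, ΔS, ΔL).
(a)–(f): forbidden (ΔS, ΔL, ΔJ).
(b)–(c): allowed.
(b)–(d): forbidden (parity, ΔS).
(b)–(e): forbidden (ΔS, ΔJ).
(b)–(f): forbidden (parity, ΔS).
(c)–(d): forbidden (ΔS, ΔL).
(c)–(e): forbidden (parity, ΔS, ΔJ).
(c)–(f): forbidden (ΔS, ΔL, ΔJ).
(d)–(e): forbidden (ΔS, ΔJ).
(d)–(f): forbidden (parity, ΔS, ΔL).
(e)–(f): allowed.
Allowed pairs: 2 of 15.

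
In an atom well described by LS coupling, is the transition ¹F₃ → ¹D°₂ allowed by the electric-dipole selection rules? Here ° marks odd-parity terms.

allowed

Reading off the term symbols: S 0→0, L 3→2, J 3→2, parity even→odd.
Parity must change: even → odd — ✓.
ΔS = 0: S: 0 → 0 — ✓.
ΔL = 0, ±1 (not L=0↔0): L: 3 → 2, ΔL = -1 — ✓.
ΔJ = 0, ±1 (not J=0↔0): J: 3 → 2, ΔJ = -1 — ✓.
All four E1 rules are satisfied.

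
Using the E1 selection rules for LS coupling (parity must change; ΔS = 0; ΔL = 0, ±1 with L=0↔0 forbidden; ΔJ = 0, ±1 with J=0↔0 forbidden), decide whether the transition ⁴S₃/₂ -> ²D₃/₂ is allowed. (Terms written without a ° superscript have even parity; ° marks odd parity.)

ΔS = 0: S: 3/2 → 1/2 — violated.
ΔJ = 0, ±1 (not J=0↔0): J: 3/2 → 3/2, ΔJ = +0 — satisfied.
ΔL = 0, ±1 (not L=0↔0): L: 0 → 2, ΔL = +2 — violated.
Parity must change: even → even — violated.
Rule(s) violated: parity, ΔS, ΔL.

forbidden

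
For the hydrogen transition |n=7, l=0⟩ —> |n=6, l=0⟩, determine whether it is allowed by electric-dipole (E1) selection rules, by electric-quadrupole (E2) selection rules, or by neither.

neither

Δl = 0 − 0 = +0; l_i + l_f = 0.
E1 (Δl = ±1): not satisfied.
E2 (Δl = 0,±2, l_i+l_f ≥ 2): not satisfied.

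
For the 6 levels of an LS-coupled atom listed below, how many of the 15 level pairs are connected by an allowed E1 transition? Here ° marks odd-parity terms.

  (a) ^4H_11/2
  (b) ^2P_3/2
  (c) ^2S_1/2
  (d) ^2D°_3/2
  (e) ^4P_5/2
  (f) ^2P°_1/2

(a)–(b): forbidden (parity, ΔS, ΔL, ΔJ).
(a)–(c): forbidden (parity, ΔS, ΔL, ΔJ).
(a)–(d): forbidden (ΔS, ΔL, ΔJ).
(a)–(e): forbidden (parity, ΔL, ΔJ).
(a)–(f): forbidden (ΔS, ΔL, ΔJ).
(b)–(c): forbidden (parity).
(b)–(d): allowed.
(b)–(e): forbidden (parity, ΔS).
(b)–(f): allowed.
(c)–(d): forbidden (ΔL).
(c)–(e): forbidden (parity, ΔS, ΔJ).
(c)–(f): allowed.
(d)–(e): forbidden (ΔS).
(d)–(f): forbidden (parity).
(e)–(f): forbidden (ΔS, ΔJ).
Allowed pairs: 3 of 15.

3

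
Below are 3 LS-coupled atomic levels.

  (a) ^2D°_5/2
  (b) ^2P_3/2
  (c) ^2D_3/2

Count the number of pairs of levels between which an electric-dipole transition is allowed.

2

(a)–(b): allowed.
(a)–(c): allowed.
(b)–(c): forbidden (parity).
Allowed pairs: 2 of 3.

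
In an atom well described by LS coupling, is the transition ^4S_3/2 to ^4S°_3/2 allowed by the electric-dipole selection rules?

Initial level: S=3/2, L=0, J=3/2, parity even. Final level: S=3/2, L=0, J=3/2, parity odd.
ΔJ = 0, ±1 (not J=0↔0): J: 3/2 → 3/2, ΔJ = +0 — ok.
ΔS = 0: S: 3/2 → 3/2 — ok.
Parity must change: even → odd — ok.
ΔL = 0, ±1 (not L=0↔0): L: 0 → 0, ΔL = +0 — fails.
Rule(s) violated: ΔL.

forbidden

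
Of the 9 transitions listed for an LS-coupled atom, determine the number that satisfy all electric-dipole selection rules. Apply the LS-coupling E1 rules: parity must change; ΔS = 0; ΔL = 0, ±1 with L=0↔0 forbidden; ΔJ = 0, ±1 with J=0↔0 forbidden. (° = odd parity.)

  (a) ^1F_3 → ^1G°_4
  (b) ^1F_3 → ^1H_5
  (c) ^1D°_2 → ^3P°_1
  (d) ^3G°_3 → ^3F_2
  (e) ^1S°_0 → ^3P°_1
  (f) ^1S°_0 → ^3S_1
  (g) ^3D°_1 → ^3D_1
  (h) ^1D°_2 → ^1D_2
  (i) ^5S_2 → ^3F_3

(a) allowed
(b) forbidden (parity, ΔL, ΔJ fail)
(c) forbidden (parity, ΔS fail)
(d) allowed
(e) forbidden (parity, ΔS fail)
(f) forbidden (ΔS, ΔL fail)
(g) allowed
(h) allowed
(i) forbidden (parity, ΔS, ΔL fail)
Total allowed: 4 of 9.

4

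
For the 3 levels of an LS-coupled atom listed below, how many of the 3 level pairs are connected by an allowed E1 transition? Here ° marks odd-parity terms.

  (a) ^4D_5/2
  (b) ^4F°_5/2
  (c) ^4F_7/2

2

(a)–(b): allowed.
(a)–(c): forbidden (parity).
(b)–(c): allowed.
Allowed pairs: 2 of 3.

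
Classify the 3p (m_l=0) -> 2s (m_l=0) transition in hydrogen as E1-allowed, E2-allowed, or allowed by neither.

Δl = 0 − 1 = -1; l_i + l_f = 1.
Δm_l = +0.
E1 (Δl = ±1, |Δm_l| ≤ 1): satisfied.
E2 (Δl = 0,±2, l_i+l_f ≥ 2, |Δm_l| ≤ 2): not satisfied.

E1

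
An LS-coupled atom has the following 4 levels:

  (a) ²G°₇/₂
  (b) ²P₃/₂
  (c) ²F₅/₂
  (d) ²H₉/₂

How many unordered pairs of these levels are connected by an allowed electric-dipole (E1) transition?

2

(a)–(b): forbidden (ΔL, ΔJ).
(a)–(c): allowed.
(a)–(d): allowed.
(b)–(c): forbidden (parity, ΔL).
(b)–(d): forbidden (parity, ΔL, ΔJ).
(c)–(d): forbidden (parity, ΔL, ΔJ).
Allowed pairs: 2 of 6.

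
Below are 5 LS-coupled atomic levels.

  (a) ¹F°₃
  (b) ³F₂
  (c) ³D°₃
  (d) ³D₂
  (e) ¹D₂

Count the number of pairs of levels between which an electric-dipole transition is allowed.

3

(a)–(b): forbidden (ΔS).
(a)–(c): forbidden (parity, ΔS).
(a)–(d): forbidden (ΔS).
(a)–(e): allowed.
(b)–(c): allowed.
(b)–(d): forbidden (parity).
(b)–(e): forbidden (parity, ΔS).
(c)–(d): allowed.
(c)–(e): forbidden (ΔS).
(d)–(e): forbidden (parity, ΔS).
Allowed pairs: 3 of 10.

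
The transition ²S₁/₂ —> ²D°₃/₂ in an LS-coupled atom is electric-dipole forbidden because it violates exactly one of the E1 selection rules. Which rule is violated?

Reading off the term symbols: S 1/2→1/2, L 0→2, J 1/2→3/2, parity even→odd.
Parity must change: even → odd — ✓.
ΔS = 0: S: 1/2 → 1/2 — ✓.
ΔL = 0, ±1 (not L=0↔0): L: 0 → 2, ΔL = +2 — ✗.
ΔJ = 0, ±1 (not J=0↔0): J: 1/2 → 3/2, ΔJ = +1 — ✓.

the ΔL = 0, ±1 rule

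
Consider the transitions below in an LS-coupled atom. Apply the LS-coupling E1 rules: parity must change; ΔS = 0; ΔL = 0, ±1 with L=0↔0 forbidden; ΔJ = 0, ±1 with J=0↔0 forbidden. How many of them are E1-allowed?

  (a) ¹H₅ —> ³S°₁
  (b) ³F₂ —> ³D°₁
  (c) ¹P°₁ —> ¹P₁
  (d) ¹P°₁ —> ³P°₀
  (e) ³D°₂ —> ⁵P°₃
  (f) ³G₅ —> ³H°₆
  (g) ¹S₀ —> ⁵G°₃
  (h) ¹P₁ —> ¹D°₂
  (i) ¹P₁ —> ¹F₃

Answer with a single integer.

(a) forbidden (ΔS, ΔL, ΔJ fail)
(b) allowed
(c) allowed
(d) forbidden (parity, ΔS fail)
(e) forbidden (parity, ΔS fail)
(f) allowed
(g) forbidden (ΔS, ΔL, ΔJ fail)
(h) allowed
(i) forbidden (parity, ΔL, ΔJ fail)
Total allowed: 4 of 9.

4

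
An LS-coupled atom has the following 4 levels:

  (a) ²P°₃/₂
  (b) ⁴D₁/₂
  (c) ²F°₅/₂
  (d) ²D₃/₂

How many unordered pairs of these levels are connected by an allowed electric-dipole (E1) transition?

(a)–(b): forbidden (ΔS).
(a)–(c): forbidden (parity, ΔL).
(a)–(d): allowed.
(b)–(c): forbidden (ΔS, ΔJ).
(b)–(d): forbidden (parity, ΔS).
(c)–(d): allowed.
Allowed pairs: 2 of 6.

2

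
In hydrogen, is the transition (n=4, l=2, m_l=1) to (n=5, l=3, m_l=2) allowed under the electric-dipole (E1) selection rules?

l: 2 → 3 (Δl = +1). Δl = ±1 ok.
m_l: 1 → 2 (Δm_l = +1). |Δm_l| ≤ 1 ok.
All E1 selection rules are satisfied.

allowed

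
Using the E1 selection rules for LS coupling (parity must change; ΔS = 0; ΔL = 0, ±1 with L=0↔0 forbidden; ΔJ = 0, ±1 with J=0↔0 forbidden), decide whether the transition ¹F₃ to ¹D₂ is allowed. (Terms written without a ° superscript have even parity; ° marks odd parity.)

forbidden

Reading off the term symbols: S 0→0, L 3→2, J 3→2, parity even→even.
Parity must change: even → even — fails.
ΔS = 0: S: 0 → 0 — passes.
ΔL = 0, ±1 (not L=0↔0): L: 3 → 2, ΔL = -1 — passes.
ΔJ = 0, ±1 (not J=0↔0): J: 3 → 2, ΔJ = -1 — passes.
Rule(s) violated: parity.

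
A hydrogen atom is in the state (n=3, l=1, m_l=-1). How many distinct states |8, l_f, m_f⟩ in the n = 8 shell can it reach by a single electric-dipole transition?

E1 requires Δl = ±1, so l_f ∈ {0, 2}; with 0 ≤ l_f ≤ n_f−1 = 7, the allowed l_f values are {0, 2}.
For l_f = 0: m_f ∈ {m_i−1, m_i, m_i+1} ∩ [−0, 0] = {0} → 1 state.
For l_f = 2: m_f ∈ {m_i−1, m_i, m_i+1} ∩ [−2, 2] = {-2, -1, 0} → 3 states.
Total: 4.

4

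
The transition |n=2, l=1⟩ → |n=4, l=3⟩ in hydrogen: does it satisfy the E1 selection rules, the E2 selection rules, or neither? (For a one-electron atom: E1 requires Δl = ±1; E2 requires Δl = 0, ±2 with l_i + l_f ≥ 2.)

E2

Δl = 3 − 1 = +2; l_i + l_f = 4.
E1 (Δl = ±1): not satisfied.
E2 (Δl = 0,±2, l_i+l_f ≥ 2): satisfied.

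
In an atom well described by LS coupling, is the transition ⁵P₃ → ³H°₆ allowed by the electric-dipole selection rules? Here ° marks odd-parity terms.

Parity must change: even → odd — ✓.
ΔS = 0: S: 2 → 1 — ✗.
ΔL = 0, ±1 (not L=0↔0): L: 1 → 5, ΔL = +4 — ✗.
ΔJ = 0, ±1 (not J=0↔0): J: 3 → 6, ΔJ = +3 — ✗.
Rule(s) violated: ΔS, ΔL, ΔJ.

forbidden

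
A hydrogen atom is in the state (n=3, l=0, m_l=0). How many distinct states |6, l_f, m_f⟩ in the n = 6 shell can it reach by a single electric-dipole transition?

E1 requires Δl = ±1, so l_f ∈ {-1, 1}; with 0 ≤ l_f ≤ n_f−1 = 5, the allowed l_f values are {1}.
For l_f = 1: m_f ∈ {m_i−1, m_i, m_i+1} ∩ [−1, 1] = {-1, 0, 1} → 3 states.
Total: 3.

3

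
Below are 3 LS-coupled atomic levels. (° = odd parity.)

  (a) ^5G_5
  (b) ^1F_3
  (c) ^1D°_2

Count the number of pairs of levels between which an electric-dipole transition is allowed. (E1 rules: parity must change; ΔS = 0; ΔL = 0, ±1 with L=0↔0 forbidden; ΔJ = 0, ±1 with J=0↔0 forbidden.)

1

(a)–(b): forbidden (parity, ΔS, ΔJ).
(a)–(c): forbidden (ΔS, ΔL, ΔJ).
(b)–(c): allowed.
Allowed pairs: 1 of 3.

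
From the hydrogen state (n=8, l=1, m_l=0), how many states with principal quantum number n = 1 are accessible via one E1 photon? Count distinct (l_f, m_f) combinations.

E1 requires Δl = ±1, so l_f ∈ {0, 2}; with 0 ≤ l_f ≤ n_f−1 = 0, the allowed l_f values are {0}.
For l_f = 0: m_f ∈ {m_i−1, m_i, m_i+1} ∩ [−0, 0] = {0} → 1 state.
Total: 1.

1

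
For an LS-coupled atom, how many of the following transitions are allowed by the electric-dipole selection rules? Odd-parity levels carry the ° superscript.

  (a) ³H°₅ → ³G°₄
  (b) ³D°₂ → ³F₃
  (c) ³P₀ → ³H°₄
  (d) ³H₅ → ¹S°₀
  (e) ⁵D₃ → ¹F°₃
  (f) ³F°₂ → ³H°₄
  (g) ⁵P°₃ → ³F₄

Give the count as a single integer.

(a) forbidden (parity fails)
(b) allowed
(c) forbidden (ΔL, ΔJ fail)
(d) forbidden (ΔS, ΔL, ΔJ fail)
(e) forbidden (ΔS fails)
(f) forbidden (parity, ΔL, ΔJ fail)
(g) forbidden (ΔS, ΔL fail)
Total allowed: 1 of 7.

1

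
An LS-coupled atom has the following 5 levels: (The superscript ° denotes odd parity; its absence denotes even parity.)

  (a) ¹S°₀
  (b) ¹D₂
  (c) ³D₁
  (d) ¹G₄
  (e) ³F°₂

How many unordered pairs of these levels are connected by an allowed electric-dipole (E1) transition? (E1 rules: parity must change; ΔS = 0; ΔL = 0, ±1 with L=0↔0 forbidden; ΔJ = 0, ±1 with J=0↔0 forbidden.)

(a)–(b): forbidden (ΔL, ΔJ).
(a)–(c): forbidden (ΔS, ΔL).
(a)–(d): forbidden (ΔL, ΔJ).
(a)–(e): forbidden (parity, ΔS, ΔL, ΔJ).
(b)–(c): forbidden (parity, ΔS).
(b)–(d): forbidden (parity, ΔL, ΔJ).
(b)–(e): forbidden (ΔS).
(c)–(d): forbidden (parity, ΔS, ΔL, ΔJ).
(c)–(e): allowed.
(d)–(e): forbidden (ΔS, ΔJ).
Allowed pairs: 1 of 10.

1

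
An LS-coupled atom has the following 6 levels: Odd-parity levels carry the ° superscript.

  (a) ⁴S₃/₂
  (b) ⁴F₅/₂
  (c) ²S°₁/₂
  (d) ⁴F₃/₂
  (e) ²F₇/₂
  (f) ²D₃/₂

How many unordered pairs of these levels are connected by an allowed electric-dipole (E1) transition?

(a)–(b): forbidden (parity, ΔL).
(a)–(c): forbidden (ΔS, ΔL).
(a)–(d): forbidden (parity, ΔL).
(a)–(e): forbidden (parity, ΔS, ΔL, ΔJ).
(a)–(f): forbidden (parity, ΔS, ΔL).
(b)–(c): forbidden (ΔS, ΔL, ΔJ).
(b)–(d): forbidden (parity).
(b)–(e): forbidden (parity, ΔS).
(b)–(f): forbidden (parity, ΔS).
(c)–(d): forbidden (ΔS, ΔL).
(c)–(e): forbidden (ΔL, ΔJ).
(c)–(f): forbidden (ΔL).
(d)–(e): forbidden (parity, ΔS, ΔJ).
(d)–(f): forbidden (parity, ΔS).
(e)–(f): forbidden (parity, ΔJ).
Allowed pairs: 0 of 15.

0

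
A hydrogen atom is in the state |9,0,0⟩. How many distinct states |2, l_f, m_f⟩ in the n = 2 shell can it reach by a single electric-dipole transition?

E1 requires Δl = ±1, so l_f ∈ {-1, 1}; with 0 ≤ l_f ≤ n_f−1 = 1, the allowed l_f values are {1}.
For l_f = 1: m_f ∈ {m_i−1, m_i, m_i+1} ∩ [−1, 1] = {-1, 0, 1} → 3 states.
Total: 3.

3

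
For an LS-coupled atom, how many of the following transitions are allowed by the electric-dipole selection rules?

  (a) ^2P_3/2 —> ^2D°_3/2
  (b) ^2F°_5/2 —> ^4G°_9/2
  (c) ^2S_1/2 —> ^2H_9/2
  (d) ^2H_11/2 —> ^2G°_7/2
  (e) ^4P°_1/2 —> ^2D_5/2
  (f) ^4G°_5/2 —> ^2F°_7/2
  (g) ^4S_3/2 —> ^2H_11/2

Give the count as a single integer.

1

(a) allowed
(b) forbidden (parity, ΔS, ΔJ fail)
(c) forbidden (parity, ΔL, ΔJ fail)
(d) forbidden (ΔJ fails)
(e) forbidden (ΔS, ΔJ fail)
(f) forbidden (parity, ΔS fail)
(g) forbidden (parity, ΔS, ΔL, ΔJ fail)
Total allowed: 1 of 7.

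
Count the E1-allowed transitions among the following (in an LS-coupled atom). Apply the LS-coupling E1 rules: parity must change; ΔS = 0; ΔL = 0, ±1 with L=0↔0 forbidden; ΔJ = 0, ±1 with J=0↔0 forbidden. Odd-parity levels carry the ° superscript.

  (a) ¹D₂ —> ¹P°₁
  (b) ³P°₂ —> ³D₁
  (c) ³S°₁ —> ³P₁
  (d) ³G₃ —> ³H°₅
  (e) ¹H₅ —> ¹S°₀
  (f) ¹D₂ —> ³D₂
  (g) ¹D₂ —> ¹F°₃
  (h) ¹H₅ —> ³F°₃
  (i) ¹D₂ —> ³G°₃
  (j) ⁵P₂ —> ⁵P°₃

(a) allowed
(b) allowed
(c) allowed
(d) forbidden (ΔJ fails)
(e) forbidden (ΔL, ΔJ fail)
(f) forbidden (parity, ΔS fail)
(g) allowed
(h) forbidden (ΔS, ΔL, ΔJ fail)
(i) forbidden (ΔS, ΔL fail)
(j) allowed
Total allowed: 5 of 10.

5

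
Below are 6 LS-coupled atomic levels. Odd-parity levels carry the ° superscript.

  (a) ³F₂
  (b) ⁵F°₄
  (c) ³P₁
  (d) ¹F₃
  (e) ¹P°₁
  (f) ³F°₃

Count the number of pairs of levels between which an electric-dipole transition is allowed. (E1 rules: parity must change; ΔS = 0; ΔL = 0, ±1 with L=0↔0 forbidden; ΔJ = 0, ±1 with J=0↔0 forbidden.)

1

(a)–(b): forbidden (ΔS, ΔJ).
(a)–(c): forbidden (parity, ΔL).
(a)–(d): forbidden (parity, ΔS).
(a)–(e): forbidden (ΔS, ΔL).
(a)–(f): allowed.
(b)–(c): forbidden (ΔS, ΔL, ΔJ).
(b)–(d): forbidden (ΔS).
(b)–(e): forbidden (parity, ΔS, ΔL, ΔJ).
(b)–(f): forbidden (parity, ΔS).
(c)–(d): forbidden (parity, ΔS, ΔL, ΔJ).
(c)–(e): forbidden (ΔS).
(c)–(f): forbidden (ΔL, ΔJ).
(d)–(e): forbidden (ΔL, ΔJ).
(d)–(f): forbidden (ΔS).
(e)–(f): forbidden (parity, ΔS, ΔL, ΔJ).
Allowed pairs: 1 of 15.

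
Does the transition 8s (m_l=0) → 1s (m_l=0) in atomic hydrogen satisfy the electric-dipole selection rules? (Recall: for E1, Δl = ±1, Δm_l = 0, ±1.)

forbidden

Initial l = 0, final l = 0, so Δl = +0. E1 requires Δl = ±1: ✗.
m_l: 0 → 0 (Δm_l = +0). |Δm_l| ≤ 1 ✓.
The transition is electric-dipole forbidden.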